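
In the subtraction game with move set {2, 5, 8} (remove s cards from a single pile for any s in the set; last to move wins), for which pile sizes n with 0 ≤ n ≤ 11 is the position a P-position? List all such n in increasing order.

Compute g(0), g(1), … for moves {2, 5, 8}:
k:     0  1  2  3  4  5  6  7  8  9 10 11
g(k):  0  0  1  1  0  2  1  0  2  1  0  0
The P-positions (g = 0) in 0..11 are 0, 1, 4, 7, 10, 11.

0, 1, 4, 7, 10, 11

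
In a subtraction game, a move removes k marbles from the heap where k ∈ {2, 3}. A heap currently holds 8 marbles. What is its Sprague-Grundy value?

1

Build the Grundy sequence with g(k) = mex{g(k−s) : s ∈ {2, 3}, s ≤ k}:
g(0) = mex{} = 0
g(1) = mex{} = 0
g(2) = mex{0} = 1
g(3) = mex{0} = 1
g(4) = mex{0,1} = 2
g(5) = mex{1} = 0
g(6) = mex{1,2} = 0
g(7) = mex{0,2} = 1
g(8) = mex{0} = 1
So g(8) = 1.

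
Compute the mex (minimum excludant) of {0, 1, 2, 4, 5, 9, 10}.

The values 0, 1, 2 are all present; 3 is the first non-negative integer missing from the set.

3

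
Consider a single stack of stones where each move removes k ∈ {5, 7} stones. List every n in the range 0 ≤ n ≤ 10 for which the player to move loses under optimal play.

0, 1, 2, 3, 4

Build the Grundy sequence with g(k) = mex{g(k−s) : s ∈ {5, 7}, s ≤ k}:
g(0) = mex{} = 0
g(1) = mex{} = 0
g(2) = mex{} = 0
g(3) = mex{} = 0
g(4) = mex{} = 0
g(5) = mex{0} = 1
g(6) = mex{0} = 1
g(7) = mex{0} = 1
g(8) = mex{0} = 1
g(9) = mex{0} = 1
g(10) = mex{0,1} = 2
The P-positions (g = 0) in 0..10 are 0, 1, 2, 3, 4.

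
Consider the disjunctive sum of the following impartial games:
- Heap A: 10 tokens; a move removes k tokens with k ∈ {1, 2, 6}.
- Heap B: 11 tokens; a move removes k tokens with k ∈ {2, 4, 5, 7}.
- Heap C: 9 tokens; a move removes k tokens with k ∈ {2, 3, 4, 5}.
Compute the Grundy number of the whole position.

0

Build the Grundy sequence for heap A with g(k) = mex{g(k−s) : s ∈ {1, 2, 6}, s ≤ k}:
g(0) = mex{} = 0
g(1) = mex{0} = 1
g(2) = mex{0,1} = 2
g(3) = mex{1,2} = 0
g(4) = mex{0,2} = 1
g(5) = mex{0,1} = 2
g(6) = mex{0,1,2} = 3
g(7) = mex{1,2,3} = 0
g(8) = mex{0,2,3} = 1
g(9) = mex{0,1} = 2
g(10) = mex{1,2} = 0
So g(10) = 0.
Build the Grundy sequence for heap B with g(k) = mex{g(k−s) : s ∈ {2, 4, 5, 7}, s ≤ k}:
g(0) = mex{} = 0
g(1) = mex{} = 0
g(2) = mex{0} = 1
g(3) = mex{0} = 1
g(4) = mex{0,1} = 2
g(5) = mex{0,1} = 2
g(6) = mex{0,1,2} = 3
g(7) = mex{0,1,2} = 3
g(8) = mex{0,1,2,3} = 4
g(9) = mex{1,2,3} = 0
g(10) = mex{1,2,3,4} = 0
g(11) = mex{0,2,3} = 1
So g(11) = 1.
Build the Grundy sequence for heap C with g(k) = mex{g(k−s) : s ∈ {2, 3, 4, 5}, s ≤ k}:
g(0) = mex{} = 0
g(1) = mex{} = 0
g(2) = mex{0} = 1
g(3) = mex{0} = 1
g(4) = mex{0,1} = 2
g(5) = mex{0,1} = 2
g(6) = mex{0,1,2} = 3
g(7) = mex{1,2} = 0
g(8) = mex{1,2,3} = 0
g(9) = mex{0,2,3} = 1
So g(9) = 1.
The value of a disjunctive sum is the nim-sum of the parts.
Combined value = 0 ⊕ 1 ⊕ 1 = 0.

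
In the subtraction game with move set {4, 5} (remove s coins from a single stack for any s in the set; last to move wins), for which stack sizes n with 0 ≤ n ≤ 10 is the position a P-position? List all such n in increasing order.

0, 1, 2, 3, 9, 10

Grundy values for subtraction set {4, 5}:
k:     0  1  2  3  4  5  6  7  8  9 10
g(k):  0  0  0  0  1  1  1  1  2  0  0
The P-positions (g = 0) in 0..10 are 0, 1, 2, 3, 9, 10.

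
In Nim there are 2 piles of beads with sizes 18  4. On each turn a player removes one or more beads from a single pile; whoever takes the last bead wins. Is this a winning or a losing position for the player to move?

Compute the nim-sum pairwise:
18 ^ 4 = 22
The nim-sum is 22 ≠ 0, so this is an N-position: the player to move can win.

Winning position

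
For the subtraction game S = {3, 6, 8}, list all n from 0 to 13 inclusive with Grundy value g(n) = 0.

0, 1, 2, 11, 12, 13

Build the Grundy sequence with g(k) = mex{g(k−s) : s ∈ {3, 6, 8}, s ≤ k}:
g(0) = mex{} = 0
g(1) = mex{} = 0
g(2) = mex{} = 0
g(3) = mex{0} = 1
g(4) = mex{0} = 1
g(5) = mex{0} = 1
g(6) = mex{0,1} = 2
g(7) = mex{0,1} = 2
g(8) = mex{0,1} = 2
g(9) = mex{0,1,2} = 3
g(10) = mex{0,1,2} = 3
g(11) = mex{1,2} = 0
g(12) = mex{1,2,3} = 0
g(13) = mex{1,2,3} = 0
The P-positions (g = 0) in 0..13 are 0, 1, 2, 11, 12, 13.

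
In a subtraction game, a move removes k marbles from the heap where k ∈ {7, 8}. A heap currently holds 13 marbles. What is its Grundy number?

1

Grundy values for subtraction set {7, 8}:
k:     0  1  2  3  4  5  6  7  8  9 10 11 12 13
g(k):  0  0  0  0  0  0  0  1  1  1  1  1  1  1
So g(13) = 1.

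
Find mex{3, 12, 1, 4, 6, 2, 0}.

5

The values 0, 1, 2, 3, 4 are all present; 5 is the first non-negative integer missing from the set.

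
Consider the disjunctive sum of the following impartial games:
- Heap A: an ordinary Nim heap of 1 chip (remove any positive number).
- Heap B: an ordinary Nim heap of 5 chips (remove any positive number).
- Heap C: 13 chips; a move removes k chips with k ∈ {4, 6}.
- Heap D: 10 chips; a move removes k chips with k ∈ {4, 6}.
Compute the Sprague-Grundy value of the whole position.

Heap A is a plain Nim heap of size 1, so its Grundy value is 1.
Heap B is a plain Nim heap of size 5, so its Grundy value is 5.
For heap C, compute g(0), g(1), … with moves {4, 6}:
k:     0  1  2  3  4  5  6  7  8  9 10 11 12 13
g(k):  0  0  0  0  1  1  1  1  2  2  0  0  0  0
So g(13) = 0.
For heap D, compute g(0), g(1), … with moves {4, 6}:
g(0) = mex{} = 0
g(1) = mex{} = 0
g(2) = mex{} = 0
g(3) = mex{} = 0
g(4) = mex{0} = 1
g(5) = mex{0} = 1
g(6) = mex{0} = 1
g(7) = mex{0} = 1
g(8) = mex{0,1} = 2
g(9) = mex{0,1} = 2
g(10) = mex{1} = 0
So g(10) = 0.
The value of a disjunctive sum is the nim-sum of the parts.
Combined value = 1 XOR 5 XOR 0 XOR 0 = 4.

4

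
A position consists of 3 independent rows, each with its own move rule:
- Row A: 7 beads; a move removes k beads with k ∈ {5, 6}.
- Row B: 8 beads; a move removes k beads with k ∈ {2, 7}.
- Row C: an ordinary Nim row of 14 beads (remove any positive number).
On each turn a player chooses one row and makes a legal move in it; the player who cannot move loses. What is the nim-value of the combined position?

Build the Grundy sequence for row A with g(k) = mex{g(k−s) : s ∈ {5, 6}, s ≤ k}:
g(0) = mex{} = 0
g(1) = mex{} = 0
g(2) = mex{} = 0
g(3) = mex{} = 0
g(4) = mex{} = 0
g(5) = mex{0} = 1
g(6) = mex{0} = 1
g(7) = mex{0} = 1
So g(7) = 1.
Build the Grundy sequence for row B with g(k) = mex{g(k−s) : s ∈ {2, 7}, s ≤ k}:
g(0) = mex{} = 0
g(1) = mex{} = 0
g(2) = mex{0} = 1
g(3) = mex{0} = 1
g(4) = mex{1} = 0
g(5) = mex{1} = 0
g(6) = mex{0} = 1
g(7) = mex{0} = 1
g(8) = mex{0,1} = 2
So g(8) = 2.
Row C is a plain Nim row of size 14, so its Grundy value is 14.
By the Sprague-Grundy theorem, the Grundy value of a sum of independent games is the XOR of the component values.
Combined value = 1 ⊕ 2 ⊕ 14 = 13.

13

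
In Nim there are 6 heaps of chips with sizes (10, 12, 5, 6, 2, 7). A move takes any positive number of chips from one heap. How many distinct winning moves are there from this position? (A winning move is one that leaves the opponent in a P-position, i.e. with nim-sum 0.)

0

Write each in binary and XOR column by column:
  1010  (10)
  1100  (12)
  0101  (5)
  0110  (6)
  0010  (2)
  0111  (7)
  ----
  0000  (0)
The nim-sum is already 0, so every move leaves a nonzero nim-sum — there are no winning moves.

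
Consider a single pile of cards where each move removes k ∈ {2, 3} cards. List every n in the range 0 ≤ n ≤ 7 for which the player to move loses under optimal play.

Build the Grundy sequence with g(k) = mex{g(k−s) : s ∈ {2, 3}, s ≤ k}:
g(0) = mex{} = 0
g(1) = mex{} = 0
g(2) = mex{0} = 1
g(3) = mex{0} = 1
g(4) = mex{0,1} = 2
g(5) = mex{1} = 0
g(6) = mex{1,2} = 0
g(7) = mex{0,2} = 1
The P-positions (g = 0) in 0..7 are 0, 1, 5, 6.

0, 1, 5, 6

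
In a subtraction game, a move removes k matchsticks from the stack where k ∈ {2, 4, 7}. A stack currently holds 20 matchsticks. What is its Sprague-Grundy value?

1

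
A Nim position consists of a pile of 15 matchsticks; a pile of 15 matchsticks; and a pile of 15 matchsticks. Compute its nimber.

Bitwise XOR of the heap sizes:
  1111  (15)
  1111  (15)
  1111  (15)
  ----
  1111  (15)

15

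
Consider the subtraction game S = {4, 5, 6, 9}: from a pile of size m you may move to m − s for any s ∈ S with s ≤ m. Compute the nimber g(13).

Build the Grundy sequence with g(k) = mex{g(k−s) : s ∈ {4, 5, 6, 9}, s ≤ k}:
g(0) = mex{} = 0
g(1) = mex{} = 0
g(2) = mex{} = 0
g(3) = mex{} = 0
g(4) = mex{0} = 1
g(5) = mex{0} = 1
g(6) = mex{0} = 1
g(7) = mex{0} = 1
g(8) = mex{0,1} = 2
g(9) = mex{0,1} = 2
g(10) = mex{0,1} = 2
g(11) = mex{0,1} = 2
g(12) = mex{0,1,2} = 3
g(13) = mex{1,2} = 0
So g(13) = 0.

0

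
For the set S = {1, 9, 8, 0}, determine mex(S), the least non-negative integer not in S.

2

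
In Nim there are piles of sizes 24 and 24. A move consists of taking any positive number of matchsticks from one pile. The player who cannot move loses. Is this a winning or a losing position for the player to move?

Compute the nim-sum pairwise:
24 ^ 24 = 0
The nim-sum is 0, so this is a P-position: the player to move is in a losing position under optimal play.

Losing position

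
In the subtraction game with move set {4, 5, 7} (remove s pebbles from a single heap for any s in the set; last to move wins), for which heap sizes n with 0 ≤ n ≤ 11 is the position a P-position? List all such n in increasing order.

0, 1, 2, 3, 11

Compute g(0), g(1), … for moves {4, 5, 7}:
g(0) = mex{} = 0
g(1) = mex{} = 0
g(2) = mex{} = 0
g(3) = mex{} = 0
g(4) = mex{0} = 1
g(5) = mex{0} = 1
g(6) = mex{0} = 1
g(7) = mex{0} = 1
g(8) = mex{0,1} = 2
g(9) = mex{0,1} = 2
g(10) = mex{0,1} = 2
g(11) = mex{1} = 0
The P-positions (g = 0) in 0..11 are 0, 1, 2, 3, 11.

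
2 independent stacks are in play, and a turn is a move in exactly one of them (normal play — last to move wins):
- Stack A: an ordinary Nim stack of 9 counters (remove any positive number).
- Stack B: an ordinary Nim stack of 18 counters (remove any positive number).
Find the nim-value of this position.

27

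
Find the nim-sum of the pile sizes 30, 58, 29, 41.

16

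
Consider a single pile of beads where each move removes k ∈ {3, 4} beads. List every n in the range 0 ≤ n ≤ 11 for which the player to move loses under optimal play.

0, 1, 2, 7, 8, 9

Grundy values for subtraction set {3, 4}:
g(0) = mex{} = 0
g(1) = mex{} = 0
g(2) = mex{} = 0
g(3) = mex{0} = 1
g(4) = mex{0} = 1
g(5) = mex{0} = 1
g(6) = mex{0,1} = 2
g(7) = mex{1} = 0
g(8) = mex{1} = 0
g(9) = mex{1,2} = 0
g(10) = mex{0,2} = 1
g(11) = mex{0} = 1
The P-positions (g = 0) in 0..11 are 0, 1, 2, 7, 8, 9.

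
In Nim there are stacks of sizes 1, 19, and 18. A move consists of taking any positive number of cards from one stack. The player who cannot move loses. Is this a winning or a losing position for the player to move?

Losing position

Compute the nim-sum pairwise:
1 ⊕ 19 = 18
18 ⊕ 18 = 0
The nim-sum is 0, so this is a P-position: the player to move is in a losing position under optimal play.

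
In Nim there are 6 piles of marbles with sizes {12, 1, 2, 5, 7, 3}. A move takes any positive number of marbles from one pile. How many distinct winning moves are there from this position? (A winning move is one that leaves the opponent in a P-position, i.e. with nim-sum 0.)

1

Compute the nim-sum pairwise:
12 ⊕ 1 = 13
13 ⊕ 2 = 15
15 ⊕ 5 = 10
10 ⊕ 7 = 13
13 ⊕ 3 = 14
The overall nim-sum is X = 14. A pile of size p has a winning move iff p XOR X < p (reduce it to p XOR X).
  12: 12 XOR 14 = 2 < 12 — winning move (to 2).
  1: 1 XOR 14 = 15 ≥ 1 — no move.
  2: 2 XOR 14 = 12 ≥ 2 — no move.
  5: 5 XOR 14 = 11 ≥ 5 — no move.
  7: 7 XOR 14 = 9 ≥ 7 — no move.
  3: 3 XOR 14 = 13 ≥ 3 — no move.
That gives 1 winning move.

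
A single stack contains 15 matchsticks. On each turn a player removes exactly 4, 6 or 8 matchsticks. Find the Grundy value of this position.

0

Compute g(0), g(1), … for moves {4, 6, 8}:
k:     0  1  2  3  4  5  6  7  8  9 10 11 12 13 14 15
g(k):  0  0  0  0  1  1  1  1  2  2  2  2  0  0  0  0
So g(15) = 0.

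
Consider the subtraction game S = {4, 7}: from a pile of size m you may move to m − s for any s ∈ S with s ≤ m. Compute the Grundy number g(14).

0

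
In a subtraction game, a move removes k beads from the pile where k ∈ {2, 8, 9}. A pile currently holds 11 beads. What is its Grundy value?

Build the Grundy sequence with g(k) = mex{g(k−s) : s ∈ {2, 8, 9}, s ≤ k}:
k:     0  1  2  3  4  5  6  7  8  9 10 11
g(k):  0  0  1  1  0  0  1  1  2  2  3  0
So g(11) = 0.

0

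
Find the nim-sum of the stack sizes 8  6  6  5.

13

Write each in binary and XOR column by column:
  1000  (8)
  0110  (6)
  0110  (6)
  0101  (5)
  ----
  1101  (13)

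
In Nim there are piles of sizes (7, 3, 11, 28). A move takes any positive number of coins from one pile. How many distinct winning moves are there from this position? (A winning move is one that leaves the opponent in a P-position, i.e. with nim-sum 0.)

Nim-sum: 7 XOR 3 XOR 11 XOR 28 = 19.
The overall nim-sum is X = 19. A pile of size p has a winning move iff p XOR X < p (reduce it to p XOR X).
  7: 7 XOR 19 = 20 ≥ 7 — no move.
  3: 3 XOR 19 = 16 ≥ 3 — no move.
  11: 11 XOR 19 = 24 ≥ 11 — no move.
  28: 28 XOR 19 = 15 < 28 — winning move (to 15).
That gives 1 winning move.

1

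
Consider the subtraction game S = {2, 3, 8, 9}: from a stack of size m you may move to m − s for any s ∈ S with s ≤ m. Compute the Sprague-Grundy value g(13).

Compute g(0), g(1), … for moves {2, 3, 8, 9}:
g(0) = mex{} = 0
g(1) = mex{} = 0
g(2) = mex{0} = 1
g(3) = mex{0} = 1
g(4) = mex{0,1} = 2
g(5) = mex{1} = 0
g(6) = mex{1,2} = 0
g(7) = mex{0,2} = 1
g(8) = mex{0} = 1
g(9) = mex{0,1} = 2
g(10) = mex{0,1} = 2
g(11) = mex{1,2} = 0
g(12) = mex{1,2} = 0
g(13) = mex{0,2} = 1
So g(13) = 1.

1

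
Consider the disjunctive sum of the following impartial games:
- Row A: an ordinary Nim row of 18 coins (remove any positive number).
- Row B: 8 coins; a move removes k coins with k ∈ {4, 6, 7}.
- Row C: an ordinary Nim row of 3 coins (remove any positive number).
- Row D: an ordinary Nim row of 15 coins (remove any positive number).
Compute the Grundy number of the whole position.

28

Row A is a plain Nim row of size 18, so its Grundy value is 18.
Build the Grundy sequence for row B with g(k) = mex{g(k−s) : s ∈ {4, 6, 7}, s ≤ k}:
k:     0  1  2  3  4  5  6  7  8
g(k):  0  0  0  0  1  1  1  1  2
So g(8) = 2.
Row C is a plain Nim row of size 3, so its Grundy value is 3.
Row D is a plain Nim row of size 15, so its Grundy value is 15.
The value of a disjunctive sum is the nim-sum of the parts.
Combined value = 18 XOR 2 XOR 3 XOR 15 = 28.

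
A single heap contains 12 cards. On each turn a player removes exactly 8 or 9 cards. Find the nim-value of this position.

1

Compute g(0), g(1), … for moves {8, 9}:
g(0) = mex{} = 0
g(1) = mex{} = 0
g(2) = mex{} = 0
g(3) = mex{} = 0
g(4) = mex{} = 0
g(5) = mex{} = 0
g(6) = mex{} = 0
g(7) = mex{} = 0
g(8) = mex{0} = 1
g(9) = mex{0} = 1
g(10) = mex{0} = 1
g(11) = mex{0} = 1
g(12) = mex{0} = 1
So g(12) = 1.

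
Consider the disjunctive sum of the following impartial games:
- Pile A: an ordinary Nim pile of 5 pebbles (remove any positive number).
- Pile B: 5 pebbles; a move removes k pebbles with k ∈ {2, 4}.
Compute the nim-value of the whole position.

Pile A is a plain Nim pile of size 5, so its Grundy value is 5.
For pile B, compute g(0), g(1), … with moves {2, 4}:
k:     0  1  2  3  4  5
g(k):  0  0  1  1  2  2
So g(5) = 2.
By the Sprague-Grundy theorem, the Grundy value of a sum of independent games is the XOR of the component values.
Combined value = 5 ⊕ 2 = 7.

7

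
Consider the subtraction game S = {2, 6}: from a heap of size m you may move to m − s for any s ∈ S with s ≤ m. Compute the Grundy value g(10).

1

Compute g(0), g(1), … for moves {2, 6}:
g(0) = mex{} = 0
g(1) = mex{} = 0
g(2) = mex{0} = 1
g(3) = mex{0} = 1
g(4) = mex{1} = 0
g(5) = mex{1} = 0
g(6) = mex{0} = 1
g(7) = mex{0} = 1
g(8) = mex{1} = 0
g(9) = mex{1} = 0
g(10) = mex{0} = 1
So g(10) = 1.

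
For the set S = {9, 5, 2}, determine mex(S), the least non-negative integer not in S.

0

0 is not in the set, so the mex is 0.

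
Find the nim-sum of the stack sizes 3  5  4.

Nim-sum: 3 XOR 5 XOR 4 = 2.

2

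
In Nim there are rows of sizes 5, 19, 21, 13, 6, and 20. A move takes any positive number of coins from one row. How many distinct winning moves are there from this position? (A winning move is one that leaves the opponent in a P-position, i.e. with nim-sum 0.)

Nim-sum: 5 ⊕ 19 ⊕ 21 ⊕ 13 ⊕ 6 ⊕ 20 = 28.
The overall nim-sum is X = 28. A row of size p has a winning move iff p XOR X < p (reduce it to p XOR X).
  5: 5 XOR 28 = 25 ≥ 5 — no move.
  19: 19 XOR 28 = 15 < 19 — winning move (to 15).
  21: 21 XOR 28 = 9 < 21 — winning move (to 9).
  13: 13 XOR 28 = 17 ≥ 13 — no move.
  6: 6 XOR 28 = 26 ≥ 6 — no move.
  20: 20 XOR 28 = 8 < 20 — winning move (to 8).
That gives 3 winning moves.

3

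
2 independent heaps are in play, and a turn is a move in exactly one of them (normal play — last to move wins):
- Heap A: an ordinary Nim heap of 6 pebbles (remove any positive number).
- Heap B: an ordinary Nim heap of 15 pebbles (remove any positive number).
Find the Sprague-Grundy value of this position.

9

Heap A is a plain Nim heap of size 6, so its Grundy value is 6.
Heap B is a plain Nim heap of size 15, so its Grundy value is 15.
The value of a disjunctive sum is the nim-sum of the parts.
Combined value = 6 XOR 15 = 9.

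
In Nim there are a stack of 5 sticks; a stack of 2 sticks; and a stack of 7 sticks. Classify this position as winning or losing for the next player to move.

Bitwise XOR of the heap sizes:
  101  (5)
  010  (2)
  111  (7)
  ---
  000  (0)
The nim-sum is 0, so this is a P-position: the player to move is in a losing position under optimal play.

Losing position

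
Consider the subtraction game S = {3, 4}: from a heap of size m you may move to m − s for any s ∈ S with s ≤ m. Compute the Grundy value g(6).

Build the Grundy sequence with g(k) = mex{g(k−s) : s ∈ {3, 4}, s ≤ k}:
g(0) = mex{} = 0
g(1) = mex{} = 0
g(2) = mex{} = 0
g(3) = mex{0} = 1
g(4) = mex{0} = 1
g(5) = mex{0} = 1
g(6) = mex{0,1} = 2
So g(6) = 2.

2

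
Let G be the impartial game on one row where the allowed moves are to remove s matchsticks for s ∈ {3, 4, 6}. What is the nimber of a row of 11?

0

Compute g(0), g(1), … for moves {3, 4, 6}:
g(0) = mex{} = 0
g(1) = mex{} = 0
g(2) = mex{} = 0
g(3) = mex{0} = 1
g(4) = mex{0} = 1
g(5) = mex{0} = 1
g(6) = mex{0,1} = 2
g(7) = mex{0,1} = 2
g(8) = mex{0,1} = 2
g(9) = mex{1,2} = 0
g(10) = mex{1,2} = 0
g(11) = mex{1,2} = 0
So g(11) = 0.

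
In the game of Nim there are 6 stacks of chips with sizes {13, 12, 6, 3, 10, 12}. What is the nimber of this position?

2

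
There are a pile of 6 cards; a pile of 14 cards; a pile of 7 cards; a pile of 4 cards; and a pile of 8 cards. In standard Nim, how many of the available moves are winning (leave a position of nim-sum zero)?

Nim-sum: 6 ⊕ 14 ⊕ 7 ⊕ 4 ⊕ 8 = 3.
The overall nim-sum is X = 3. A pile of size p has a winning move iff p XOR X < p (reduce it to p XOR X).
  6: 6 XOR 3 = 5 < 6 — winning move (to 5).
  14: 14 XOR 3 = 13 < 14 — winning move (to 13).
  7: 7 XOR 3 = 4 < 7 — winning move (to 4).
  4: 4 XOR 3 = 7 ≥ 4 — no move.
  8: 8 XOR 3 = 11 ≥ 8 — no move.
That gives 3 winning moves.

3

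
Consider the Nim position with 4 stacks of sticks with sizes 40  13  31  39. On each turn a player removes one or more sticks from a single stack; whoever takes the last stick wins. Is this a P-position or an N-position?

N-position

Compute the nim-sum pairwise:
40 XOR 13 = 37
37 XOR 31 = 58
58 XOR 39 = 29
The nim-sum is 29 ≠ 0, so this is an N-position: the player to move can win.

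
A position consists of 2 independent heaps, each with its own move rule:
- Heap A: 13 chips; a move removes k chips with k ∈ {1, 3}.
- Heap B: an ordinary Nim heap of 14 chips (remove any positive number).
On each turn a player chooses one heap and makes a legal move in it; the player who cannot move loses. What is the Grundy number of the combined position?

Grundy values for heap A (subtraction set {1, 3}):
g(0) = mex{} = 0
g(1) = mex{0} = 1
g(2) = mex{1} = 0
g(3) = mex{0} = 1
g(4) = mex{1} = 0
g(5) = mex{0} = 1
g(6) = mex{1} = 0
g(7) = mex{0} = 1
g(8) = mex{1} = 0
g(9) = mex{0} = 1
g(10) = mex{1} = 0
g(11) = mex{0} = 1
g(12) = mex{1} = 0
g(13) = mex{0} = 1
So g(13) = 1.
Heap B is a plain Nim heap of size 14, so its Grundy value is 14.
The value of a disjunctive sum is the nim-sum of the parts.
Combined value = 1 XOR 14 = 15.

15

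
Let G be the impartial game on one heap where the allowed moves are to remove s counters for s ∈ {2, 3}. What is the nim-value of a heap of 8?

1

Compute g(0), g(1), … for moves {2, 3}:
g(0) = mex{} = 0
g(1) = mex{} = 0
g(2) = mex{0} = 1
g(3) = mex{0} = 1
g(4) = mex{0,1} = 2
g(5) = mex{1} = 0
g(6) = mex{1,2} = 0
g(7) = mex{0,2} = 1
g(8) = mex{0} = 1
So g(8) = 1.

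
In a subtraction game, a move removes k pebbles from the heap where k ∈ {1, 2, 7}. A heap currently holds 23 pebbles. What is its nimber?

2

Grundy values for subtraction set {1, 2, 7}:
k:     0  1  2  3  4  5  6  7  8  9 10 11 12 13 14 15 16 17 18 19 20 21 22 23
g(k):  0  1  2  0  1  2  0  1  2  0  1  2  0  1  2  0  1  2  0  1  2  0  1  2
So g(23) = 2.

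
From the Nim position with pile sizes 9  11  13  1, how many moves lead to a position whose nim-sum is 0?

3

Nim-sum: 9 ⊕ 11 ⊕ 13 ⊕ 1 = 14.
The overall nim-sum is X = 14. A pile of size p has a winning move iff p XOR X < p (reduce it to p XOR X).
  9: 9 XOR 14 = 7 < 9 — winning move (to 7).
  11: 11 XOR 14 = 5 < 11 — winning move (to 5).
  13: 13 XOR 14 = 3 < 13 — winning move (to 3).
  1: 1 XOR 14 = 15 ≥ 1 — no move.
That gives 3 winning moves.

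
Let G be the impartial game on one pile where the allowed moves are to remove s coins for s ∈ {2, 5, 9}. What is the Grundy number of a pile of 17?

1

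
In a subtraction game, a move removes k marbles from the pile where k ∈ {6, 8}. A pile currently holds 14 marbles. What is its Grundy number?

0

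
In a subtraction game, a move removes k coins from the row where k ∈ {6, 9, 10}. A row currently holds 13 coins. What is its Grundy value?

2

Compute g(0), g(1), … for moves {6, 9, 10}:
g(0) = mex{} = 0
g(1) = mex{} = 0
g(2) = mex{} = 0
g(3) = mex{} = 0
g(4) = mex{} = 0
g(5) = mex{} = 0
g(6) = mex{0} = 1
g(7) = mex{0} = 1
g(8) = mex{0} = 1
g(9) = mex{0} = 1
g(10) = mex{0} = 1
g(11) = mex{0} = 1
g(12) = mex{0,1} = 2
g(13) = mex{0,1} = 2
So g(13) = 2.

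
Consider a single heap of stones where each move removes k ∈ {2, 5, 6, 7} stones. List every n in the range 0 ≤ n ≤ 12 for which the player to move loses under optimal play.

Build the Grundy sequence with g(k) = mex{g(k−s) : s ∈ {2, 5, 6, 7}, s ≤ k}:
g(0) = mex{} = 0
g(1) = mex{} = 0
g(2) = mex{0} = 1
g(3) = mex{0} = 1
g(4) = mex{1} = 0
g(5) = mex{0,1} = 2
g(6) = mex{0} = 1
g(7) = mex{0,1,2} = 3
g(8) = mex{0,1} = 2
g(9) = mex{0,1,3} = 2
g(10) = mex{0,1,2} = 3
g(11) = mex{0,1,2} = 3
g(12) = mex{1,2,3} = 0
The P-positions (g = 0) in 0..12 are 0, 1, 4, 12.

0, 1, 4, 12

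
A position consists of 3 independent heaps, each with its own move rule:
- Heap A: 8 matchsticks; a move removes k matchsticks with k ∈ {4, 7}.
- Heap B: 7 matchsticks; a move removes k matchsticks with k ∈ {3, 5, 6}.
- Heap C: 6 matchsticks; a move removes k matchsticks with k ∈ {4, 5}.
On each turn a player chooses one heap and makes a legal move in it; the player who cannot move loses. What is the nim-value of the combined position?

For heap A, compute g(0), g(1), … with moves {4, 7}:
k:     0  1  2  3  4  5  6  7  8
g(k):  0  0  0  0  1  1  1  1  2
So g(8) = 2.
Build the Grundy sequence for heap B with g(k) = mex{g(k−s) : s ∈ {3, 5, 6}, s ≤ k}:
g(0) = mex{} = 0
g(1) = mex{} = 0
g(2) = mex{} = 0
g(3) = mex{0} = 1
g(4) = mex{0} = 1
g(5) = mex{0} = 1
g(6) = mex{0,1} = 2
g(7) = mex{0,1} = 2
So g(7) = 2.
For heap C, compute g(0), g(1), … with moves {4, 5}:
g(0) = mex{} = 0
g(1) = mex{} = 0
g(2) = mex{} = 0
g(3) = mex{} = 0
g(4) = mex{0} = 1
g(5) = mex{0} = 1
g(6) = mex{0} = 1
So g(6) = 1.
The value of a disjunctive sum is the nim-sum of the parts.
Combined value = 2 ⊕ 2 ⊕ 1 = 1.

1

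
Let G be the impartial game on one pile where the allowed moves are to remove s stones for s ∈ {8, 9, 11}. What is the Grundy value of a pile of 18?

Build the Grundy sequence with g(k) = mex{g(k−s) : s ∈ {8, 9, 11}, s ≤ k}:
k:     0  1  2  3  4  5  6  7  8  9 10 11 12 13 14 15 16 17 18
g(k):  0  0  0  0  0  0  0  0  1  1  1  1  1  1  1  1  2  2  2
So g(18) = 2.

2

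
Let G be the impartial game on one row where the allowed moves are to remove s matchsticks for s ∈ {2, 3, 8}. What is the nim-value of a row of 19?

Build the Grundy sequence with g(k) = mex{g(k−s) : s ∈ {2, 3, 8}, s ≤ k}:
k:     0  1  2  3  4  5  6  7  8  9 10 11 12 13 14 15 16 17 18 19
g(k):  0  0  1  1  2  0  0  1  1  2  0  0  1  1  2  0  0  1  1  2
So g(19) = 2.

2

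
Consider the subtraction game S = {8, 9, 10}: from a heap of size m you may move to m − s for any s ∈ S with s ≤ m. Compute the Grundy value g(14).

1

Grundy values for subtraction set {8, 9, 10}:
k:     0  1  2  3  4  5  6  7  8  9 10 11 12 13 14
g(k):  0  0  0  0  0  0  0  0  1  1  1  1  1  1  1
So g(14) = 1.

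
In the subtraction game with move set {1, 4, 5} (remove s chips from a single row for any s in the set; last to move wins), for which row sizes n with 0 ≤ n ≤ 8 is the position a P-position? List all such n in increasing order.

0, 2, 8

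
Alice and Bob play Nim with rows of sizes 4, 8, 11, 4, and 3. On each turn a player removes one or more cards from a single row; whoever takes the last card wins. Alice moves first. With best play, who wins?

In binary:
  0100  (4)
  1000  (8)
  1011  (11)
  0100  (4)
  0011  (3)
  ----
  0000  (0)
The nim-sum is 0, so this is a P-position: the player to move is in a losing position under optimal play; Alice is about to move from it and so loses — Bob wins.

Bob wins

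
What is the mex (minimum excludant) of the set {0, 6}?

1

0 is in the set but 1 is not, so the mex is 1.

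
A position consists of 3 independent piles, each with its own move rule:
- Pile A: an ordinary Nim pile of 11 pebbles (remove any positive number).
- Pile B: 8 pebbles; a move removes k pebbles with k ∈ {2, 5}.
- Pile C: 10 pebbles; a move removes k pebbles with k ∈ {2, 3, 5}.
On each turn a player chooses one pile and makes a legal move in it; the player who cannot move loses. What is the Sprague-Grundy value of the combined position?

10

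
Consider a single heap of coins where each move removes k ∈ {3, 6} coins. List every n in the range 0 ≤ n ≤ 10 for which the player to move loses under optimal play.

0, 1, 2, 9, 10

Grundy values for subtraction set {3, 6}:
k:     0  1  2  3  4  5  6  7  8  9 10
g(k):  0  0  0  1  1  1  2  2  2  0  0
The P-positions (g = 0) in 0..10 are 0, 1, 2, 9, 10.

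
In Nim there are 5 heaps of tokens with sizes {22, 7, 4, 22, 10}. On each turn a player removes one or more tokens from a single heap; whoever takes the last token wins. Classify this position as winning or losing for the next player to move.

In binary:
  10110  (22)
  00111  (7)
  00100  (4)
  10110  (22)
  01010  (10)
  -----
  01001  (9)
The nim-sum is 9 ≠ 0, so this is an N-position: the player to move can win.

Winning position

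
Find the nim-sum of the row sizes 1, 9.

8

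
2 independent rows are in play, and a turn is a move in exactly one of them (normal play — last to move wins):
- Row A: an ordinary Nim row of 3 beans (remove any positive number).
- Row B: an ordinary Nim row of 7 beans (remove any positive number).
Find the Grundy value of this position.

4

Row A is a plain Nim row of size 3, so its Grundy value is 3.
Row B is a plain Nim row of size 7, so its Grundy value is 7.
By the Sprague-Grundy theorem, the Grundy value of a sum of independent games is the XOR of the component values.
Combined value = 3 ⊕ 7 = 4.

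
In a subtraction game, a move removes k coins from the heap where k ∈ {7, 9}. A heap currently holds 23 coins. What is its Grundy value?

Build the Grundy sequence with g(k) = mex{g(k−s) : s ∈ {7, 9}, s ≤ k}:
k:     0  1  2  3  4  5  6  7  8  9 10 11 12 13 14 15 16 17 18 19 20 21 22 23
g(k):  0  0  0  0  0  0  0  1  1  1  1  1  1  1  2  2  0  0  0  0  0  0  0  1
So g(23) = 1.

1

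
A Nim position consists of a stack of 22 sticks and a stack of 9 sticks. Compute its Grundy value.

31

Write each in binary and XOR column by column:
  10110  (22)
  01001  (9)
  -----
  11111  (31)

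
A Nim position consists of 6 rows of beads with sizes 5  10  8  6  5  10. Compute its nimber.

14

Compute the nim-sum pairwise:
5 ^ 10 = 15
15 ^ 8 = 7
7 ^ 6 = 1
1 ^ 5 = 4
4 ^ 10 = 14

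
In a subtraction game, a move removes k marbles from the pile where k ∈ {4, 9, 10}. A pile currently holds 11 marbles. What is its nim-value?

2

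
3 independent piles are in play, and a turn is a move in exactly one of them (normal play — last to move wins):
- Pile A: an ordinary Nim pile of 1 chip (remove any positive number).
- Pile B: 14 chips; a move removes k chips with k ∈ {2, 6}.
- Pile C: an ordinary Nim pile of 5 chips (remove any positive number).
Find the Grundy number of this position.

5

Pile A is a plain Nim pile of size 1, so its Grundy value is 1.
Build the Grundy sequence for pile B with g(k) = mex{g(k−s) : s ∈ {2, 6}, s ≤ k}:
g(0) = mex{} = 0
g(1) = mex{} = 0
g(2) = mex{0} = 1
g(3) = mex{0} = 1
g(4) = mex{1} = 0
g(5) = mex{1} = 0
g(6) = mex{0} = 1
g(7) = mex{0} = 1
g(8) = mex{1} = 0
g(9) = mex{1} = 0
g(10) = mex{0} = 1
g(11) = mex{0} = 1
g(12) = mex{1} = 0
g(13) = mex{1} = 0
g(14) = mex{0} = 1
So g(14) = 1.
Pile C is a plain Nim pile of size 5, so its Grundy value is 5.
By the Sprague-Grundy theorem, the Grundy value of a sum of independent games is the XOR of the component values.
Combined value = 1 XOR 1 XOR 5 = 5.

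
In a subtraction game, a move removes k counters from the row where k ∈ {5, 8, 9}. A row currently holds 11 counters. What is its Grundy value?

2

Build the Grundy sequence with g(k) = mex{g(k−s) : s ∈ {5, 8, 9}, s ≤ k}:
k:     0  1  2  3  4  5  6  7  8  9 10 11
g(k):  0  0  0  0  0  1  1  1  1  1  2  2
So g(11) = 2.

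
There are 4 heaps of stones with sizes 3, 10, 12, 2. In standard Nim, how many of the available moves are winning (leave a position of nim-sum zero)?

1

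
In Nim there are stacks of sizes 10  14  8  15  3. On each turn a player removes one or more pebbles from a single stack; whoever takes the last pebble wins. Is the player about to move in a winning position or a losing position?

Nim-sum: 10 XOR 14 XOR 8 XOR 15 XOR 3 = 0.
The nim-sum is 0, so this is a P-position: the player to move is in a losing position under optimal play.

Losing position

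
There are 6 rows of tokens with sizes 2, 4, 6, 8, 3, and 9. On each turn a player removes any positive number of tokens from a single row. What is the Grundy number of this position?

2

Compute the nim-sum pairwise:
2 ⊕ 4 = 6
6 ⊕ 6 = 0
0 ⊕ 8 = 8
8 ⊕ 3 = 11
11 ⊕ 9 = 2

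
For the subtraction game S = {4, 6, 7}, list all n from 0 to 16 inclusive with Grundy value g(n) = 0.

0, 1, 2, 3, 11, 12, 13, 14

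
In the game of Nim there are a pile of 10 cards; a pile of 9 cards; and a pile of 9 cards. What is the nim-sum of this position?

Write each in binary and XOR column by column:
  1010  (10)
  1001  (9)
  1001  (9)
  ----
  1010  (10)

10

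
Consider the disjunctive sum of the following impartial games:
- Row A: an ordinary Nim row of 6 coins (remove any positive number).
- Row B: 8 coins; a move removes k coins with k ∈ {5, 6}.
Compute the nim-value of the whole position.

Row A is a plain Nim row of size 6, so its Grundy value is 6.
Build the Grundy sequence for row B with g(k) = mex{g(k−s) : s ∈ {5, 6}, s ≤ k}:
k:     0  1  2  3  4  5  6  7  8
g(k):  0  0  0  0  0  1  1  1  1
So g(8) = 1.
By the Sprague-Grundy theorem, the Grundy value of a sum of independent games is the XOR of the component values.
Combined value = 6 XOR 1 = 7.

7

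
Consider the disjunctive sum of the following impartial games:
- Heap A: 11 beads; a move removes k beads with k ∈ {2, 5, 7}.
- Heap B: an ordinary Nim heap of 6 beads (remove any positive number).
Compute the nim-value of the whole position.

5

For heap A, compute g(0), g(1), … with moves {2, 5, 7}:
k:     0  1  2  3  4  5  6  7  8  9 10 11
g(k):  0  0  1  1  0  2  1  3  2  2  0  3
So g(11) = 3.
Heap B is a plain Nim heap of size 6, so its Grundy value is 6.
By the Sprague-Grundy theorem, the Grundy value of a sum of independent games is the XOR of the component values.
Combined value = 3 XOR 6 = 5.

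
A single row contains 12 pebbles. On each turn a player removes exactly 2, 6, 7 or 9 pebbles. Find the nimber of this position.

Build the Grundy sequence with g(k) = mex{g(k−s) : s ∈ {2, 6, 7, 9}, s ≤ k}:
k:     0  1  2  3  4  5  6  7  8  9 10 11 12
g(k):  0  0  1  1  0  0  1  1  2  2  3  3  2
So g(12) = 2.

2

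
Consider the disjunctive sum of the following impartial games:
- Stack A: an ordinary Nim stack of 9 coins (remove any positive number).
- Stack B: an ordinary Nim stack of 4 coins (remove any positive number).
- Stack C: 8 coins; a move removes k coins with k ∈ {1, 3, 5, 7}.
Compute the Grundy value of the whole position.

Stack A is a plain Nim stack of size 9, so its Grundy value is 9.
Stack B is a plain Nim stack of size 4, so its Grundy value is 4.
For stack C, compute g(0), g(1), … with moves {1, 3, 5, 7}:
g(0) = mex{} = 0
g(1) = mex{0} = 1
g(2) = mex{1} = 0
g(3) = mex{0} = 1
g(4) = mex{1} = 0
g(5) = mex{0} = 1
g(6) = mex{1} = 0
g(7) = mex{0} = 1
g(8) = mex{1} = 0
So g(8) = 0.
The value of a disjunctive sum is the nim-sum of the parts.
Combined value = 9 XOR 4 XOR 0 = 13.

13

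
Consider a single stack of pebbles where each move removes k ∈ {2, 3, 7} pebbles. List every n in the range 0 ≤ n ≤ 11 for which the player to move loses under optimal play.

Grundy values for subtraction set {2, 3, 7}:
g(0) = mex{} = 0
g(1) = mex{} = 0
g(2) = mex{0} = 1
g(3) = mex{0} = 1
g(4) = mex{0,1} = 2
g(5) = mex{1} = 0
g(6) = mex{1,2} = 0
g(7) = mex{0,2} = 1
g(8) = mex{0} = 1
g(9) = mex{0,1} = 2
g(10) = mex{1} = 0
g(11) = mex{1,2} = 0
The P-positions (g = 0) in 0..11 are 0, 1, 5, 6, 10, 11.

0, 1, 5, 6, 10, 11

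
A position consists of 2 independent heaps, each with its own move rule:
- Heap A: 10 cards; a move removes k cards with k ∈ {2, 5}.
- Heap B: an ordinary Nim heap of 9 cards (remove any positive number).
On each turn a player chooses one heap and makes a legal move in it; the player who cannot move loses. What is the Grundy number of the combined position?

8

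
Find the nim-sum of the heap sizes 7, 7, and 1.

Write each in binary and XOR column by column:
  111  (7)
  111  (7)
  001  (1)
  ---
  001  (1)

1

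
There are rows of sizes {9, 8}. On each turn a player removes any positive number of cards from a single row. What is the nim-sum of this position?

1

Write each in binary and XOR column by column:
  1001  (9)
  1000  (8)
  ----
  0001  (1)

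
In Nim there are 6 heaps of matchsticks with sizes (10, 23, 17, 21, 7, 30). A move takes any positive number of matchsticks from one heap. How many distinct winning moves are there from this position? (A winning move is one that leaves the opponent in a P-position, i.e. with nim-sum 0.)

0

Nim-sum: 10 ^ 23 ^ 17 ^ 21 ^ 7 ^ 30 = 0.
The nim-sum is already 0, so every move leaves a nonzero nim-sum — there are no winning moves.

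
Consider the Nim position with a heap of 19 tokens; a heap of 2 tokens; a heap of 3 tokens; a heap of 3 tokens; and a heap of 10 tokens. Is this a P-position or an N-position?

Compute the nim-sum pairwise:
19 ^ 2 = 17
17 ^ 3 = 18
18 ^ 3 = 17
17 ^ 10 = 27
The nim-sum is 27 ≠ 0, so this is an N-position: the player to move can win.

N-position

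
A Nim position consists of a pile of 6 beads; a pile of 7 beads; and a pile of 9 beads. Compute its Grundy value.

8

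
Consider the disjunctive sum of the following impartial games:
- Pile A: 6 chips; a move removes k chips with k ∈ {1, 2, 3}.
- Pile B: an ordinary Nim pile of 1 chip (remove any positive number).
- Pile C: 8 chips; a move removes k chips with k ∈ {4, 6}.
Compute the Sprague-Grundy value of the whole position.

1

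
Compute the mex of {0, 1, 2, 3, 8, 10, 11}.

4

The values 0, 1, 2, 3 are all present; 4 is the first non-negative integer missing from the set.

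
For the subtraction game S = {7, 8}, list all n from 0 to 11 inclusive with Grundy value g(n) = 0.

Build the Grundy sequence with g(k) = mex{g(k−s) : s ∈ {7, 8}, s ≤ k}:
k:     0  1  2  3  4  5  6  7  8  9 10 11
g(k):  0  0  0  0  0  0  0  1  1  1  1  1
The P-positions (g = 0) in 0..11 are 0, 1, 2, 3, 4, 5, 6.

0, 1, 2, 3, 4, 5, 6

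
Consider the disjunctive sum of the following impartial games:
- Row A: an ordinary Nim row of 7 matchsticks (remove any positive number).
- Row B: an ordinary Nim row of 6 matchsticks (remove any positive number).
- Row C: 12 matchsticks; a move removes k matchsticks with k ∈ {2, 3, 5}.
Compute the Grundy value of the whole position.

3

Row A is a plain Nim row of size 7, so its Grundy value is 7.
Row B is a plain Nim row of size 6, so its Grundy value is 6.
For row C, compute g(0), g(1), … with moves {2, 3, 5}:
k:     0  1  2  3  4  5  6  7  8  9 10 11 12
g(k):  0  0  1  1  2  2  3  0  0  1  1  2  2
So g(12) = 2.
By the Sprague-Grundy theorem, the Grundy value of a sum of independent games is the XOR of the component values.
Combined value = 7 ⊕ 6 ⊕ 2 = 3.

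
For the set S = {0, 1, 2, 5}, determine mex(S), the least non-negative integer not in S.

3

The values 0, 1, 2 are all present; 3 is the first non-negative integer missing from the set.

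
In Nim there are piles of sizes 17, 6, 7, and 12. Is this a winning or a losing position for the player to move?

Compute the nim-sum pairwise:
17 ^ 6 = 23
23 ^ 7 = 16
16 ^ 12 = 28
The nim-sum is 28 ≠ 0, so this is an N-position: the player to move can win.

Winning position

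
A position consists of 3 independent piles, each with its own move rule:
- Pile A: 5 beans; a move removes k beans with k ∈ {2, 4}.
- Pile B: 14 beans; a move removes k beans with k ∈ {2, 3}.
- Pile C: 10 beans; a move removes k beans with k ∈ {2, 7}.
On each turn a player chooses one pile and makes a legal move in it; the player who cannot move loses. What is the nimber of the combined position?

0

For pile A, compute g(0), g(1), … with moves {2, 4}:
k:     0  1  2  3  4  5
g(k):  0  0  1  1  2  2
So g(5) = 2.
Grundy values for pile B (subtraction set {2, 3}):
g(0) = mex{} = 0
g(1) = mex{} = 0
g(2) = mex{0} = 1
g(3) = mex{0} = 1
g(4) = mex{0,1} = 2
g(5) = mex{1} = 0
g(6) = mex{1,2} = 0
g(7) = mex{0,2} = 1
g(8) = mex{0} = 1
g(9) = mex{0,1} = 2
g(10) = mex{1} = 0
g(11) = mex{1,2} = 0
g(12) = mex{0,2} = 1
g(13) = mex{0} = 1
g(14) = mex{0,1} = 2
So g(14) = 2.
For pile C, compute g(0), g(1), … with moves {2, 7}:
k:     0  1  2  3  4  5  6  7  8  9 10
g(k):  0  0  1  1  0  0  1  1  2  0  0
So g(10) = 0.
The value of a disjunctive sum is the nim-sum of the parts.
Combined value = 2 XOR 2 XOR 0 = 0.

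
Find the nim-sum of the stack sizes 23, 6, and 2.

19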